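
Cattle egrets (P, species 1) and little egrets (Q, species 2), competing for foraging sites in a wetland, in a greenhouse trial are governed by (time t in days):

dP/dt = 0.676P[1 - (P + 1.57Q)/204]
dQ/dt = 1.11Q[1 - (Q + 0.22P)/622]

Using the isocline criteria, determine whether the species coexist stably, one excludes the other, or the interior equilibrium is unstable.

species 2 excludes species 1

Compare the nullcline intercepts: K1/α12 = 204/1.57 = 130 < K2 = 622; K2/α21 = 622/0.22 = 2830 > K1 = 204.
Since the inequalities point opposite ways, species 2 can invade but species 1 cannot.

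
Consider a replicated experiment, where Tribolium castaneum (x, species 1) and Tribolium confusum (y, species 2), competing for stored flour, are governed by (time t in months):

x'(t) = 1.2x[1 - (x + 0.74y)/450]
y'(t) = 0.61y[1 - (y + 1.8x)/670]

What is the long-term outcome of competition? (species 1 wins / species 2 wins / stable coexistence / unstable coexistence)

Compare the nullcline intercepts: K1/α12 = 450/0.74 = 608 < K2 = 670; K2/α21 = 670/1.8 = 372 < K1 = 450.
Since both are reversed, neither can invade when rare; the interior point is a saddle.

unstable coexistence (outcome depends on initial conditions)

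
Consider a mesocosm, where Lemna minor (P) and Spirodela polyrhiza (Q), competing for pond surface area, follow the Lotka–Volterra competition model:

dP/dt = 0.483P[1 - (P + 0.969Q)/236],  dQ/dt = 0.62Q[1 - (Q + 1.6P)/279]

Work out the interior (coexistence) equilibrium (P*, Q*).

Setting both brackets to zero gives the nullclines P + 0.969Q = 236 and 1.6P + Q = 279.
Substituting Q = 279 - 1.6P into the first: P(1 - 0.969·1.6) = 236 - 0.969·279.
So P* = -34.4/-0.55 = 62.4, and then Q* = 279 - 1.6·62.4 = 179.

P* ≈ 62.4, Q* ≈ 179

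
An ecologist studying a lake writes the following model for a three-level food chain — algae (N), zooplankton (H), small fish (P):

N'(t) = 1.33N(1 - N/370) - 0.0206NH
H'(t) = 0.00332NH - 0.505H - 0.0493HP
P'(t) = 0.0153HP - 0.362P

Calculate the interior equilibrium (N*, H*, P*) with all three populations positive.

N* ≈ 234, H* ≈ 23.7, P* ≈ 5.54

From dP/dt = 0: 0.0153H* = 0.362, so H* = 23.7.
From dN/dt = 0: 1.33(1 - N*/370) = 0.0206·23.7, giving N* = 370·(1 - 0.366) = 234.
From dH/dt = 0: 0.00332·234 - 0.505 = 0.0493P*, so P* = 0.273/0.0493 = 5.54.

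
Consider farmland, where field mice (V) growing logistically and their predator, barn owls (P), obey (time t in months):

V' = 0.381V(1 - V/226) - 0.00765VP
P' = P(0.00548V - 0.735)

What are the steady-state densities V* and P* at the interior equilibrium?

From dP/dt = 0 with P > 0: 0.00548V* = 0.735, so V* = 134.
Substitute into dV/dt = 0: 0.381(1 - 134/226) = 0.00765P*.
The bracket is 0.407, giving P* = 0.155/0.00765 = 20.2.

V* ≈ 134, P* ≈ 20.2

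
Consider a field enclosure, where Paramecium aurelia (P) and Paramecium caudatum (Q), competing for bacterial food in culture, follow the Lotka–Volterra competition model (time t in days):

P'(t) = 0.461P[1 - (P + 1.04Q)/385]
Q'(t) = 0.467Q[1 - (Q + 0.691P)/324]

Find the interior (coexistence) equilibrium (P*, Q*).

P* ≈ 171, Q* ≈ 206

Setting both brackets to zero gives the nullclines P + 1.04Q = 385 and 0.691P + Q = 324.
Substituting Q = 324 - 0.691P into the first: P(1 - 1.04·0.691) = 385 - 1.04·324.
So P* = 48/0.281 = 171, and then Q* = 324 - 0.691·171 = 206.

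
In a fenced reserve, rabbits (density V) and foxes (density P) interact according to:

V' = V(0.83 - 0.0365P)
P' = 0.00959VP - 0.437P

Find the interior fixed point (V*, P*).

Set dP/dt = 0 with P > 0: 0.00959V - 0.437 = 0, so V* = 0.437/0.00959 = 45.6.
Set dV/dt = 0 with V > 0: 0.83 - 0.0365P = 0, so P* = 0.83/0.0365 = 22.7.

V* ≈ 45.6, P* ≈ 22.7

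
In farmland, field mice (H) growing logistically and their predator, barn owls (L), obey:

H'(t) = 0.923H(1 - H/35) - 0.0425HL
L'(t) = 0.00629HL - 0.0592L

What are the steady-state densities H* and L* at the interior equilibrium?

H* ≈ 9.41, L* ≈ 15.9

From dL/dt = 0 with L > 0: 0.00629H* = 0.0592, so H* = 9.41.
Substitute into dH/dt = 0: 0.923(1 - 9.41/35) = 0.0425L*.
The bracket is 0.731, giving L* = 0.675/0.0425 = 15.9.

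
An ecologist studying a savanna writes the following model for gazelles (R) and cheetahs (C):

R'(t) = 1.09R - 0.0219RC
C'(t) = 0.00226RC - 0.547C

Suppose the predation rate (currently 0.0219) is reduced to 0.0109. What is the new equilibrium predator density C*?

At the interior fixed point, setting dR/dt = 0 with R > 0 fixes C* = (prey growth rate)/(RC coefficient) — independent of the other coefficients.
With the change, C* = 1.09/0.0109 = 100; it rises from 49.8.

C* ≈ 100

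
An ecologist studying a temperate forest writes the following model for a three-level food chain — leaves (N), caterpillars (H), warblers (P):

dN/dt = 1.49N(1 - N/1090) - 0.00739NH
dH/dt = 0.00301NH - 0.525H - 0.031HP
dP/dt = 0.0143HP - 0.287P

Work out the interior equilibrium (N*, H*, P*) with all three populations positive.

From dP/dt = 0: 0.0143H* = 0.287, so H* = 20.1.
From dN/dt = 0: 1.49(1 - N*/1090) = 0.00739·20.1, giving N* = 1090·(1 - 0.0995) = 981.
From dH/dt = 0: 0.00301·981 - 0.525 = 0.031P*, so P* = 2.43/0.031 = 78.4.

N* ≈ 981, H* ≈ 20.1, P* ≈ 78.4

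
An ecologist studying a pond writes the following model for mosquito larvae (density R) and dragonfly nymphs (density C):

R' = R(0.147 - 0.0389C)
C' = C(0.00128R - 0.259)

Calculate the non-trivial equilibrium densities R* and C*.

R* ≈ 202, C* ≈ 3.78

Set dC/dt = 0 with C > 0: 0.00128R - 0.259 = 0, so R* = 0.259/0.00128 = 202.
Set dR/dt = 0 with R > 0: 0.147 - 0.0389C = 0, so C* = 0.147/0.0389 = 3.78.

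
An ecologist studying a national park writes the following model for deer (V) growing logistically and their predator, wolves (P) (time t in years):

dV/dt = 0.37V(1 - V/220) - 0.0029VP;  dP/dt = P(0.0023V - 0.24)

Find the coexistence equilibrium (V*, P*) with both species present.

From dP/dt = 0 with P > 0: 0.0023V* = 0.24, so V* = 104.
Substitute into dV/dt = 0: 0.37(1 - 104/220) = 0.0029P*.
The bracket is 0.526, giving P* = 0.195/0.0029 = 67.1.

V* ≈ 104, P* ≈ 67.1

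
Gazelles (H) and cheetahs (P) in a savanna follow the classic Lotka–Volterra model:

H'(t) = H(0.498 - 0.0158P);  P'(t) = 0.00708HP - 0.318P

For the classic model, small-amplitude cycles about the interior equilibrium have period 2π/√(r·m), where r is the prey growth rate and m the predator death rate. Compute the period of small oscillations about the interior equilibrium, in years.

Here r = 0.498 and m = 0.318, so r·m = 0.158.
ω = √0.158 = 0.398 per year, hence T = 2π/ω ≈ 15.8 years.

T ≈ 15.8 years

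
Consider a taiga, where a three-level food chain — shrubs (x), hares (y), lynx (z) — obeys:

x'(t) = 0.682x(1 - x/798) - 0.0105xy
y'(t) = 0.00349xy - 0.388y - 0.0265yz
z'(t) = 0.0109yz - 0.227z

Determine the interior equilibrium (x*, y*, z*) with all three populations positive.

x* ≈ 542, y* ≈ 20.8, z* ≈ 56.8

From dz/dt = 0: 0.0109y* = 0.227, so y* = 20.8.
From dx/dt = 0: 0.682(1 - x*/798) = 0.0105·20.8, giving x* = 798·(1 - 0.321) = 542.
From dy/dt = 0: 0.00349·542 - 0.388 = 0.0265z*, so z* = 1.5/0.0265 = 56.8.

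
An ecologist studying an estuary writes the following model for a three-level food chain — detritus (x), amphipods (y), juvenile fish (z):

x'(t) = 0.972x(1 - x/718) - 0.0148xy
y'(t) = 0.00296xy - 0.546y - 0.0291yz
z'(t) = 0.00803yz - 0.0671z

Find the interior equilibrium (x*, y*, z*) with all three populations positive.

x* ≈ 627, y* ≈ 8.36, z* ≈ 45

From dz/dt = 0: 0.00803y* = 0.0671, so y* = 8.36.
From dx/dt = 0: 0.972(1 - x*/718) = 0.0148·8.36, giving x* = 718·(1 - 0.127) = 627.
From dy/dt = 0: 0.00296·627 - 0.546 = 0.0291z*, so z* = 1.31/0.0291 = 45.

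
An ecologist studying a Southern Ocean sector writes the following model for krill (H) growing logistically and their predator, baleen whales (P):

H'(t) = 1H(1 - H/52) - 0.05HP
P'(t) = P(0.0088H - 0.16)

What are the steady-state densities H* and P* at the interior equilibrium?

From dP/dt = 0 with P > 0: 0.0088H* = 0.16, so H* = 18.2.
Substitute into dH/dt = 0: 1(1 - 18.2/52) = 0.05P*.
The bracket is 0.65, giving P* = 0.65/0.05 = 13.

H* ≈ 18.2, P* ≈ 13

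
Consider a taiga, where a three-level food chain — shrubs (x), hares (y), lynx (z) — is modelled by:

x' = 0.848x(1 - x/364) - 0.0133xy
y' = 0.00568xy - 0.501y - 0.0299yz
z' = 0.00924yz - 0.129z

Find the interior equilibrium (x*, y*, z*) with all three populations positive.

x* ≈ 284, y* ≈ 14, z* ≈ 37.3

From dz/dt = 0: 0.00924y* = 0.129, so y* = 14.
From dx/dt = 0: 0.848(1 - x*/364) = 0.0133·14, giving x* = 364·(1 - 0.219) = 284.
From dy/dt = 0: 0.00568·284 - 0.501 = 0.0299z*, so z* = 1.11/0.0299 = 37.3.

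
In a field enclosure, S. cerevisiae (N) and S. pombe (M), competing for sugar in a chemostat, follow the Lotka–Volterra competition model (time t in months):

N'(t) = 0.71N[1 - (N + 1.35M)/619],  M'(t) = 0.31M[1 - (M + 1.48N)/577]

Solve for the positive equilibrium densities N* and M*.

Setting both brackets to zero gives the nullclines N + 1.35M = 619 and 1.48N + M = 577.
Substituting M = 577 - 1.48N into the first: N(1 - 1.35·1.48) = 619 - 1.35·577.
So N* = -160/-0.998 = 160, and then M* = 577 - 1.48·160 = 340.

N* ≈ 160, M* ≈ 340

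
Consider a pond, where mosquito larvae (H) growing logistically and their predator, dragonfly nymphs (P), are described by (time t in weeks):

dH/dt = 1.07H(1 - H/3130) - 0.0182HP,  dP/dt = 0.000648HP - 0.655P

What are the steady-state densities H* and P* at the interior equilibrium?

From dP/dt = 0 with P > 0: 0.000648H* = 0.655, so H* = 1010.
Substitute into dH/dt = 0: 1.07(1 - 1010/3130) = 0.0182P*.
The bracket is 0.677, giving P* = 0.724/0.0182 = 39.8.

H* ≈ 1010, P* ≈ 39.8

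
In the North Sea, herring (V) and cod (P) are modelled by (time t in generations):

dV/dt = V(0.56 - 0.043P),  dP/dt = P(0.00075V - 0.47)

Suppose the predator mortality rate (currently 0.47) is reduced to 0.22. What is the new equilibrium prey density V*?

At the interior fixed point, setting dP/dt = 0 with P > 0 fixes V* = (predator death rate)/(VP coefficient) — independent of the other coefficients.
With the change, V* = 0.22/0.00075 = 293; it falls from 627.

V* ≈ 293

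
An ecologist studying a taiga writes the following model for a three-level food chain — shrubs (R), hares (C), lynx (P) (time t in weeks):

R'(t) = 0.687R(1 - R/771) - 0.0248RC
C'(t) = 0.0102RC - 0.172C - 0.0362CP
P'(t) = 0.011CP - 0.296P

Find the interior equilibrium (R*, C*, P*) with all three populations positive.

R* ≈ 22.1, C* ≈ 26.9, P* ≈ 1.46

From dP/dt = 0: 0.011C* = 0.296, so C* = 26.9.
From dR/dt = 0: 0.687(1 - R*/771) = 0.0248·26.9, giving R* = 771·(1 - 0.971) = 22.1.
From dC/dt = 0: 0.0102·22.1 - 0.172 = 0.0362P*, so P* = 0.053/0.0362 = 1.46.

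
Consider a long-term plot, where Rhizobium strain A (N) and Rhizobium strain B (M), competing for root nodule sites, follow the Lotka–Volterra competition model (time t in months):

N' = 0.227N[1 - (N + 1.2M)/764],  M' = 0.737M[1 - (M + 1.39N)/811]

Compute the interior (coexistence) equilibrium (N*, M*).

N* ≈ 313, M* ≈ 376

Setting both brackets to zero gives the nullclines N + 1.2M = 764 and 1.39N + M = 811.
Substituting M = 811 - 1.39N into the first: N(1 - 1.2·1.39) = 764 - 1.2·811.
So N* = -209/-0.668 = 313, and then M* = 811 - 1.39·313 = 376.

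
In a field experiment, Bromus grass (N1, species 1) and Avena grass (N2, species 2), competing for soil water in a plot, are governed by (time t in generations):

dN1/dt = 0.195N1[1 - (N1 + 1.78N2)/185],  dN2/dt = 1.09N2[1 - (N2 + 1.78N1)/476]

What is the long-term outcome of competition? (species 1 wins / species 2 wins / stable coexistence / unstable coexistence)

Compare the nullcline intercepts: K1/α12 = 185/1.78 = 104 < K2 = 476; K2/α21 = 476/1.78 = 267 > K1 = 185.
Since the inequalities point opposite ways, species 2 can invade but species 1 cannot.

species 2 excludes species 1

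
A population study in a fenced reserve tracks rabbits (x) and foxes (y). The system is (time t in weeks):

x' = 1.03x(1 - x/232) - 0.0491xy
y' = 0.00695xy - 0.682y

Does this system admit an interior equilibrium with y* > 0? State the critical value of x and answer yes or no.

Threshold x = 98.1; K > 98.1, so yes, the predator persists.

The predator equation gives dy/dt > 0 only when x > 0.682/0.00695 = 98.1.
Without the predator, x → K = 232. Since 232 > 98.1, the predator can invade and persist.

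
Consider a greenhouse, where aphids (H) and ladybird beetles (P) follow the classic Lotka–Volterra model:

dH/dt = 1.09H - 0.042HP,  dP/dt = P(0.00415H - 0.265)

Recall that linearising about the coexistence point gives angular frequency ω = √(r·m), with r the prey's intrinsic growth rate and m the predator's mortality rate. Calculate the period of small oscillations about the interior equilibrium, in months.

Here r = 1.09 and m = 0.265, so r·m = 0.289.
ω = √0.289 = 0.537 per month, hence T = 2π/ω ≈ 11.7 months.

T ≈ 11.7 months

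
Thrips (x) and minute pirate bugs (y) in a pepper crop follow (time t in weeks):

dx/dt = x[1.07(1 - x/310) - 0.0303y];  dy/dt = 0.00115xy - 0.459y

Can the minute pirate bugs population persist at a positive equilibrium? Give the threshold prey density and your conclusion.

The predator equation gives dy/dt > 0 only when x > 0.459/0.00115 = 399.
Without the predator, x → K = 310. Since 310 < 399, the predator cannot invade.

Threshold x = 399; K < 399, so no, the predator goes extinct.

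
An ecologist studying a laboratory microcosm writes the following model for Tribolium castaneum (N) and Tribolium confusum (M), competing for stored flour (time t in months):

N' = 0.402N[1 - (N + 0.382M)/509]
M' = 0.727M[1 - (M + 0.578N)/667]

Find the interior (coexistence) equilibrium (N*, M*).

Setting both brackets to zero gives the nullclines N + 0.382M = 509 and 0.578N + M = 667.
Substituting M = 667 - 0.578N into the first: N(1 - 0.382·0.578) = 509 - 0.382·667.
So N* = 254/0.779 = 326, and then M* = 667 - 0.578·326 = 478.

N* ≈ 326, M* ≈ 478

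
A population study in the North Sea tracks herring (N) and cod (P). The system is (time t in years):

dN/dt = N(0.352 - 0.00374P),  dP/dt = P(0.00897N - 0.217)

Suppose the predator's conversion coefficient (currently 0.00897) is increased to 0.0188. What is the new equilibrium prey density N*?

N* ≈ 11.5

At the interior fixed point, setting dP/dt = 0 with P > 0 fixes N* = (predator death rate)/(NP coefficient) — independent of the other coefficients.
With the change, N* = 0.217/0.0188 = 11.5; it falls from 24.2.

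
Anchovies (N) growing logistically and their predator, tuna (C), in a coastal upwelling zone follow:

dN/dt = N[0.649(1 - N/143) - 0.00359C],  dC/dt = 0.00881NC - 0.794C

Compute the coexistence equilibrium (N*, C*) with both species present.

From dC/dt = 0 with C > 0: 0.00881N* = 0.794, so N* = 90.1.
Substitute into dN/dt = 0: 0.649(1 - 90.1/143) = 0.00359C*.
The bracket is 0.37, giving C* = 0.24/0.00359 = 66.8.

N* ≈ 90.1, C* ≈ 66.8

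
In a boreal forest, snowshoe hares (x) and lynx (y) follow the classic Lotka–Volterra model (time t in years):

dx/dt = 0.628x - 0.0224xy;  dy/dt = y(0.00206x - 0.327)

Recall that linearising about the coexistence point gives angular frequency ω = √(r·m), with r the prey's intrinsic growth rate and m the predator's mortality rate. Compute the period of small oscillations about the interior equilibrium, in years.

T ≈ 13.9 years

Here r = 0.628 and m = 0.327, so r·m = 0.205.
ω = √0.205 = 0.453 per year, hence T = 2π/ω ≈ 13.9 years.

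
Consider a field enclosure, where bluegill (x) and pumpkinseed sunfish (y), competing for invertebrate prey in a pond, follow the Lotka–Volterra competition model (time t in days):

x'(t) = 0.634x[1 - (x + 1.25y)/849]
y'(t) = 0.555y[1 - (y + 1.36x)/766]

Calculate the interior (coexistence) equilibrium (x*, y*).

x* ≈ 155, y* ≈ 555

Setting both brackets to zero gives the nullclines x + 1.25y = 849 and 1.36x + y = 766.
Substituting y = 766 - 1.36x into the first: x(1 - 1.25·1.36) = 849 - 1.25·766.
So x* = -108/-0.7 = 155, and then y* = 766 - 1.36·155 = 555.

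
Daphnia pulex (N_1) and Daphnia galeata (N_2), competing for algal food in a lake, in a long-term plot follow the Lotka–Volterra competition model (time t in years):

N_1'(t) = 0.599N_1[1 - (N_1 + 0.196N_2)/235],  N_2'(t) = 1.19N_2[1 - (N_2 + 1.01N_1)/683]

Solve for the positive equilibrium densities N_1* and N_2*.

N_1* ≈ 126, N_2* ≈ 556

Setting both brackets to zero gives the nullclines N_1 + 0.196N_2 = 235 and 1.01N_1 + N_2 = 683.
Substituting N_2 = 683 - 1.01N_1 into the first: N_1(1 - 0.196·1.01) = 235 - 0.196·683.
So N_1* = 101/0.802 = 126, and then N_2* = 683 - 1.01·126 = 556.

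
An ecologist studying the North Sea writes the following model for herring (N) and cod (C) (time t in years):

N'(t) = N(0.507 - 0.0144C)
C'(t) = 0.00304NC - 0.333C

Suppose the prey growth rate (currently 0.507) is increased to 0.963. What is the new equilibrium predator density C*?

C* ≈ 66.9

At the interior fixed point, setting dN/dt = 0 with N > 0 fixes C* = (prey growth rate)/(NC coefficient) — independent of the other coefficients.
With the change, C* = 0.963/0.0144 = 66.9; it rises from 35.2.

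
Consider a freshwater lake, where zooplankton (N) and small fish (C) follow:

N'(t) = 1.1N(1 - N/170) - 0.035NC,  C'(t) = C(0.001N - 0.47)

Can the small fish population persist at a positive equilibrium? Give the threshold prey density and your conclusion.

Threshold N = 470; K < 470, so no, the predator goes extinct.

The predator equation gives dC/dt > 0 only when N > 0.47/0.001 = 470.
Without the predator, N → K = 170. Since 170 < 470, the predator cannot invade.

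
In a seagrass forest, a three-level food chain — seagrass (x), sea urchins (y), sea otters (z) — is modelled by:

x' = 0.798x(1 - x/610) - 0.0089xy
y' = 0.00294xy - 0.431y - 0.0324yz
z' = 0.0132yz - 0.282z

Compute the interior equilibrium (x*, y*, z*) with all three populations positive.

From dz/dt = 0: 0.0132y* = 0.282, so y* = 21.4.
From dx/dt = 0: 0.798(1 - x*/610) = 0.0089·21.4, giving x* = 610·(1 - 0.238) = 465.
From dy/dt = 0: 0.00294·465 - 0.431 = 0.0324z*, so z* = 0.935/0.0324 = 28.9.

x* ≈ 465, y* ≈ 21.4, z* ≈ 28.9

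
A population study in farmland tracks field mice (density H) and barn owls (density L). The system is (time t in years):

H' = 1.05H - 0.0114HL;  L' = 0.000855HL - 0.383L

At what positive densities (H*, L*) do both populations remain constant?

Set dL/dt = 0 with L > 0: 0.000855H - 0.383 = 0, so H* = 0.383/0.000855 = 448.
Set dH/dt = 0 with H > 0: 1.05 - 0.0114L = 0, so L* = 1.05/0.0114 = 92.1.

H* ≈ 448, L* ≈ 92.1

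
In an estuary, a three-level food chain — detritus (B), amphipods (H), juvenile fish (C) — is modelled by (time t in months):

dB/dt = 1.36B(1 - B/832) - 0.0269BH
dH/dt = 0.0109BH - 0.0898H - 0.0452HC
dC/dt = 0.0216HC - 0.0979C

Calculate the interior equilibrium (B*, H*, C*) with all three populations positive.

From dC/dt = 0: 0.0216H* = 0.0979, so H* = 4.53.
From dB/dt = 0: 1.36(1 - B*/832) = 0.0269·4.53, giving B* = 832·(1 - 0.0896) = 757.
From dH/dt = 0: 0.0109·757 - 0.0898 = 0.0452C*, so C* = 8.17/0.0452 = 181.

B* ≈ 757, H* ≈ 4.53, C* ≈ 181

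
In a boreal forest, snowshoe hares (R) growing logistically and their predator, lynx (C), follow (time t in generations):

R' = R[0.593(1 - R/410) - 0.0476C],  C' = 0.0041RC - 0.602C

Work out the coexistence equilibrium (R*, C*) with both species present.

R* ≈ 147, C* ≈ 8

From dC/dt = 0 with C > 0: 0.0041R* = 0.602, so R* = 147.
Substitute into dR/dt = 0: 0.593(1 - 147/410) = 0.0476C*.
The bracket is 0.642, giving C* = 0.381/0.0476 = 8.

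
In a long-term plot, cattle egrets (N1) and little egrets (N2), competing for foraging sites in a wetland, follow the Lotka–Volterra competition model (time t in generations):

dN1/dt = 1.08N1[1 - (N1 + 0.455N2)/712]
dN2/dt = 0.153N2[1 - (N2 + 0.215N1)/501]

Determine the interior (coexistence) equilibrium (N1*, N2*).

N1* ≈ 537, N2* ≈ 386

Setting both brackets to zero gives the nullclines N1 + 0.455N2 = 712 and 0.215N1 + N2 = 501.
Substituting N2 = 501 - 0.215N1 into the first: N1(1 - 0.455·0.215) = 712 - 0.455·501.
So N1* = 484/0.902 = 537, and then N2* = 501 - 0.215·537 = 386.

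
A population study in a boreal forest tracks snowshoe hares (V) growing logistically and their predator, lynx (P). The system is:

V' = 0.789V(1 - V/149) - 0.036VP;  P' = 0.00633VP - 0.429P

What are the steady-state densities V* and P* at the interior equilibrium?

From dP/dt = 0 with P > 0: 0.00633V* = 0.429, so V* = 67.8.
Substitute into dV/dt = 0: 0.789(1 - 67.8/149) = 0.036P*.
The bracket is 0.545, giving P* = 0.43/0.036 = 11.9.

V* ≈ 67.8, P* ≈ 11.9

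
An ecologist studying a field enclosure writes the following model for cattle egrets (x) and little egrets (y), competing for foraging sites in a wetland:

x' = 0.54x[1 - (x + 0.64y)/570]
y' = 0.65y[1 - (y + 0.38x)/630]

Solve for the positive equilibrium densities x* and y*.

Setting both brackets to zero gives the nullclines x + 0.64y = 570 and 0.38x + y = 630.
Substituting y = 630 - 0.38x into the first: x(1 - 0.64·0.38) = 570 - 0.64·630.
So x* = 167/0.757 = 220, and then y* = 630 - 0.38·220 = 546.

x* ≈ 220, y* ≈ 546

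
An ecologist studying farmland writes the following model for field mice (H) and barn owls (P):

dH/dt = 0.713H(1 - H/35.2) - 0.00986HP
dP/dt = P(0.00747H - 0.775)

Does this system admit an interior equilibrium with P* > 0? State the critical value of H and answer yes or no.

The predator equation gives dP/dt > 0 only when H > 0.775/0.00747 = 104.
Without the predator, H → K = 35.2. Since 35.2 < 104, the predator cannot invade.

Threshold H = 104; K < 104, so no, the predator goes extinct.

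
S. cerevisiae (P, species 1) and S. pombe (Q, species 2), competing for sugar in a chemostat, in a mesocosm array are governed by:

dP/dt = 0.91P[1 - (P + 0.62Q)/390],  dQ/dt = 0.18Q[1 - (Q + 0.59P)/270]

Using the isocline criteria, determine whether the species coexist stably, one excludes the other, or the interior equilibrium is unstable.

stable coexistence

Compare the nullcline intercepts: K1/α12 = 390/0.62 = 629 > K2 = 270; K2/α21 = 270/0.59 = 458 > K1 = 390.
Since both inequalities hold, each species can invade when rare, so the interior equilibrium is stable.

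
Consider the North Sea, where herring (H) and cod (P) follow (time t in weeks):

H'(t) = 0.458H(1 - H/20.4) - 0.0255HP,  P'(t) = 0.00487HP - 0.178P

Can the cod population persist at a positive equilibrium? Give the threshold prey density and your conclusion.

Threshold H = 36.6; K < 36.6, so no, the predator goes extinct.

The predator equation gives dP/dt > 0 only when H > 0.178/0.00487 = 36.6.
Without the predator, H → K = 20.4. Since 20.4 < 36.6, the predator cannot invade.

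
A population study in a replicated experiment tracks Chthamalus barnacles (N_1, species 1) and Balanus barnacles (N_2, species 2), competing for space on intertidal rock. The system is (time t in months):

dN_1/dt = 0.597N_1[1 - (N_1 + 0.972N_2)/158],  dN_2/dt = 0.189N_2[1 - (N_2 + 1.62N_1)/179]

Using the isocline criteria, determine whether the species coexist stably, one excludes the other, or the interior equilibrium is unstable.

unstable coexistence (outcome depends on initial conditions)

Compare the nullcline intercepts: K1/α12 = 158/0.972 = 163 < K2 = 179; K2/α21 = 179/1.62 = 110 < K1 = 158.
Since both are reversed, neither can invade when rare; the interior point is a saddle.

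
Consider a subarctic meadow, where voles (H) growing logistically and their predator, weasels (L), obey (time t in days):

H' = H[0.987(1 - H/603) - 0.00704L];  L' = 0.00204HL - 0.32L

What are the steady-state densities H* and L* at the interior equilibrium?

From dL/dt = 0 with L > 0: 0.00204H* = 0.32, so H* = 157.
Substitute into dH/dt = 0: 0.987(1 - 157/603) = 0.00704L*.
The bracket is 0.74, giving L* = 0.73/0.00704 = 104.

H* ≈ 157, L* ≈ 104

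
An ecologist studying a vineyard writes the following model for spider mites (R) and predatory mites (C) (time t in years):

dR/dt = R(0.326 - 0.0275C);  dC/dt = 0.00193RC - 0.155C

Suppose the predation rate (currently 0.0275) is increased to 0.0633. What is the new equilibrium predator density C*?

C* ≈ 5.15

At the interior fixed point, setting dR/dt = 0 with R > 0 fixes C* = (prey growth rate)/(RC coefficient) — independent of the other coefficients.
With the change, C* = 0.326/0.0633 = 5.15; it falls from 11.9.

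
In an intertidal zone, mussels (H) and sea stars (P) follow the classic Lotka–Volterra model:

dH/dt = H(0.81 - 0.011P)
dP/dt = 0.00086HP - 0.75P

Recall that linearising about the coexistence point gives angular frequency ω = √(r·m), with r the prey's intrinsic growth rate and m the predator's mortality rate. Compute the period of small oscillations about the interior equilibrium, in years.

T ≈ 8.06 years

Here r = 0.81 and m = 0.75, so r·m = 0.608.
ω = √0.608 = 0.779 per year, hence T = 2π/ω ≈ 8.06 years.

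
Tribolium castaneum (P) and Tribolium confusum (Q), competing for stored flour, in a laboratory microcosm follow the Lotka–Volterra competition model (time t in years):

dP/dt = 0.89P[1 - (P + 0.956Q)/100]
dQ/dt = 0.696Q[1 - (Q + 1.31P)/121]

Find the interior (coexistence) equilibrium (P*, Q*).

Setting both brackets to zero gives the nullclines P + 0.956Q = 100 and 1.31P + Q = 121.
Substituting Q = 121 - 1.31P into the first: P(1 - 0.956·1.31) = 100 - 0.956·121.
So P* = -15.7/-0.252 = 62.1, and then Q* = 121 - 1.31·62.1 = 39.6.

P* ≈ 62.1, Q* ≈ 39.6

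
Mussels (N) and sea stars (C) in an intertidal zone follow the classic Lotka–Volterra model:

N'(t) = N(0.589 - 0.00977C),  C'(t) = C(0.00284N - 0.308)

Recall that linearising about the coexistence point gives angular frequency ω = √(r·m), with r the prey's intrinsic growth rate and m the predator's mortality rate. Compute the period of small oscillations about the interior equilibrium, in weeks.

Here r = 0.589 and m = 0.308, so r·m = 0.181.
ω = √0.181 = 0.426 per week, hence T = 2π/ω ≈ 14.8 weeks.

T ≈ 14.8 weeks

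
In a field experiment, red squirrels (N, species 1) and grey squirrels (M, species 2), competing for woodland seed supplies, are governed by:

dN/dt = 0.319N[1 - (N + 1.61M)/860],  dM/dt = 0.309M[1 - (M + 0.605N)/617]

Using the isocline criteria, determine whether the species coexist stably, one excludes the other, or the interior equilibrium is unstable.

species 2 excludes species 1

Compare the nullcline intercepts: K1/α12 = 860/1.61 = 534 < K2 = 617; K2/α21 = 617/0.605 = 1020 > K1 = 860.
Since the inequalities point opposite ways, species 2 can invade but species 1 cannot.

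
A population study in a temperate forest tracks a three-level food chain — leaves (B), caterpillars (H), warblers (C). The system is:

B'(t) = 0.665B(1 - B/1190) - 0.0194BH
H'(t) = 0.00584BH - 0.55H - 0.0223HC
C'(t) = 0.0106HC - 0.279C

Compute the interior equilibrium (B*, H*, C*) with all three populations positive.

From dC/dt = 0: 0.0106H* = 0.279, so H* = 26.3.
From dB/dt = 0: 0.665(1 - B*/1190) = 0.0194·26.3, giving B* = 1190·(1 - 0.768) = 276.
From dH/dt = 0: 0.00584·276 - 0.55 = 0.0223C*, so C* = 1.06/0.0223 = 47.7.

B* ≈ 276, H* ≈ 26.3, C* ≈ 47.7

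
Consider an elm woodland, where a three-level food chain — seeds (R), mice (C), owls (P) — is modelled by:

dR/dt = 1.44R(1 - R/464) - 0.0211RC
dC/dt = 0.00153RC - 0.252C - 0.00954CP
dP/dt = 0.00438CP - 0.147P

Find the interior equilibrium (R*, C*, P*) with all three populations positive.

From dP/dt = 0: 0.00438C* = 0.147, so C* = 33.6.
From dR/dt = 0: 1.44(1 - R*/464) = 0.0211·33.6, giving R* = 464·(1 - 0.492) = 236.
From dC/dt = 0: 0.00153·236 - 0.252 = 0.00954P*, so P* = 0.109/0.00954 = 11.4.

R* ≈ 236, C* ≈ 33.6, P* ≈ 11.4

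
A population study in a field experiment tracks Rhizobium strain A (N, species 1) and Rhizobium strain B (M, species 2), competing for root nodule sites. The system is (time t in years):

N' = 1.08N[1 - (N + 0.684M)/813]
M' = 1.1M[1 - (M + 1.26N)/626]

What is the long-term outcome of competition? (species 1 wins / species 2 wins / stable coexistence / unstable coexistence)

species 1 excludes species 2

Compare the nullcline intercepts: K1/α12 = 813/0.684 = 1190 > K2 = 626; K2/α21 = 626/1.26 = 497 < K1 = 813.
Since the inequalities point opposite ways, species 1 can invade but species 2 cannot.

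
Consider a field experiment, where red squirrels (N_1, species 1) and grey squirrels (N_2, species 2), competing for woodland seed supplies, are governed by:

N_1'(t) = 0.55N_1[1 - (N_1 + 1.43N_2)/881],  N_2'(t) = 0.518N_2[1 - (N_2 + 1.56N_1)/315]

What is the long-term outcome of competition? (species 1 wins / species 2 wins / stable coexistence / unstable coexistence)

Compare the nullcline intercepts: K1/α12 = 881/1.43 = 616 > K2 = 315; K2/α21 = 315/1.56 = 202 < K1 = 881.
Since the inequalities point opposite ways, species 1 can invade but species 2 cannot.

species 1 excludes species 2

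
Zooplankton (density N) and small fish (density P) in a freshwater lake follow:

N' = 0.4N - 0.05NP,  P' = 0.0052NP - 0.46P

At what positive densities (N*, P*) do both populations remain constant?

N* ≈ 88.5, P* ≈ 8

Set dP/dt = 0 with P > 0: 0.0052N - 0.46 = 0, so N* = 0.46/0.0052 = 88.5.
Set dN/dt = 0 with N > 0: 0.4 - 0.05P = 0, so P* = 0.4/0.05 = 8.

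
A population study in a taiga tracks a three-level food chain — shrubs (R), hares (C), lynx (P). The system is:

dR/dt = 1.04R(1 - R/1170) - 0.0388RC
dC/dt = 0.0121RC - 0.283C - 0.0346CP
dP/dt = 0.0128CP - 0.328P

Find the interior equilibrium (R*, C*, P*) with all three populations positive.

R* ≈ 51.5, C* ≈ 25.6, P* ≈ 9.82

From dP/dt = 0: 0.0128C* = 0.328, so C* = 25.6.
From dR/dt = 0: 1.04(1 - R*/1170) = 0.0388·25.6, giving R* = 1170·(1 - 0.956) = 51.5.
From dC/dt = 0: 0.0121·51.5 - 0.283 = 0.0346P*, so P* = 0.34/0.0346 = 9.82.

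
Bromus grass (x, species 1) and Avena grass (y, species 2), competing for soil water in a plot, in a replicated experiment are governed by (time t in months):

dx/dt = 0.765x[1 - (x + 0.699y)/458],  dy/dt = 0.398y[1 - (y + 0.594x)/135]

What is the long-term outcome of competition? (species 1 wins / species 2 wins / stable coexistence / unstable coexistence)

Compare the nullcline intercepts: K1/α12 = 458/0.699 = 655 > K2 = 135; K2/α21 = 135/0.594 = 227 < K1 = 458.
Since the inequalities point opposite ways, species 1 can invade but species 2 cannot.

species 1 excludes species 2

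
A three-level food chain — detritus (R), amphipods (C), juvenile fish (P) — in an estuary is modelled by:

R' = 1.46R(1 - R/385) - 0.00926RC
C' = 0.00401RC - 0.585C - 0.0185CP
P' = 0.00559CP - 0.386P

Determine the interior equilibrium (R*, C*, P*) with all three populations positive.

From dP/dt = 0: 0.00559C* = 0.386, so C* = 69.1.
From dR/dt = 0: 1.46(1 - R*/385) = 0.00926·69.1, giving R* = 385·(1 - 0.438) = 216.
From dC/dt = 0: 0.00401·216 - 0.585 = 0.0185P*, so P* = 0.283/0.0185 = 15.3.

R* ≈ 216, C* ≈ 69.1, P* ≈ 15.3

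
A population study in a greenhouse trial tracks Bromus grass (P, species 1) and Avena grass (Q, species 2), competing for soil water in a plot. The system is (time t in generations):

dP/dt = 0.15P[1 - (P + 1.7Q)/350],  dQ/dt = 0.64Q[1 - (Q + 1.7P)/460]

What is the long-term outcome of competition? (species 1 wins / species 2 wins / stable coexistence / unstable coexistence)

Compare the nullcline intercepts: K1/α12 = 350/1.7 = 206 < K2 = 460; K2/α21 = 460/1.7 = 271 < K1 = 350.
Since both are reversed, neither can invade when rare; the interior point is a saddle.

unstable coexistence (outcome depends on initial conditions)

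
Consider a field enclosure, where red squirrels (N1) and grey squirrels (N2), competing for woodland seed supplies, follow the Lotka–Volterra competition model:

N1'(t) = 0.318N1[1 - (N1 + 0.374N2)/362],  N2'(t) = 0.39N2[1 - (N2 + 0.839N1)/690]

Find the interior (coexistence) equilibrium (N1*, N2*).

N1* ≈ 151, N2* ≈ 563

Setting both brackets to zero gives the nullclines N1 + 0.374N2 = 362 and 0.839N1 + N2 = 690.
Substituting N2 = 690 - 0.839N1 into the first: N1(1 - 0.374·0.839) = 362 - 0.374·690.
So N1* = 104/0.686 = 151, and then N2* = 690 - 0.839·151 = 563.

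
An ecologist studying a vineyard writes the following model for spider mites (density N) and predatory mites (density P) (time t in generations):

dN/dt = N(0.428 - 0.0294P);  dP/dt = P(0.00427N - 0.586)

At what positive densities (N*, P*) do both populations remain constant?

N* ≈ 137, P* ≈ 14.6

Set dP/dt = 0 with P > 0: 0.00427N - 0.586 = 0, so N* = 0.586/0.00427 = 137.
Set dN/dt = 0 with N > 0: 0.428 - 0.0294P = 0, so P* = 0.428/0.0294 = 14.6.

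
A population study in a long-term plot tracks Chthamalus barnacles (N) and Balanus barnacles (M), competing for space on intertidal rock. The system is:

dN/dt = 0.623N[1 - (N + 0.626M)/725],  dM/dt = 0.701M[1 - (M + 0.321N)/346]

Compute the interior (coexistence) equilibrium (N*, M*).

N* ≈ 636, M* ≈ 142

Setting both brackets to zero gives the nullclines N + 0.626M = 725 and 0.321N + M = 346.
Substituting M = 346 - 0.321N into the first: N(1 - 0.626·0.321) = 725 - 0.626·346.
So N* = 508/0.799 = 636, and then M* = 346 - 0.321·636 = 142.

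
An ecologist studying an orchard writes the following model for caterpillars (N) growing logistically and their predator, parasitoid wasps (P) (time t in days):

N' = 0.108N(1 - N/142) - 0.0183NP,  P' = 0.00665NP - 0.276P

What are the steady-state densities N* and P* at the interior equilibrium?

From dP/dt = 0 with P > 0: 0.00665N* = 0.276, so N* = 41.5.
Substitute into dN/dt = 0: 0.108(1 - 41.5/142) = 0.0183P*.
The bracket is 0.708, giving P* = 0.0764/0.0183 = 4.18.

N* ≈ 41.5, P* ≈ 4.18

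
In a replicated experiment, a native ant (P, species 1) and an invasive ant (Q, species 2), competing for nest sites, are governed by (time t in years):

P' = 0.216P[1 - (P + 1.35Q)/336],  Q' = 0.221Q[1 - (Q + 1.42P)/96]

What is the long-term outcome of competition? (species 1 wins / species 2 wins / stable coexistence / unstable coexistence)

Compare the nullcline intercepts: K1/α12 = 336/1.35 = 249 > K2 = 96; K2/α21 = 96/1.42 = 67.6 < K1 = 336.
Since the inequalities point opposite ways, species 1 can invade but species 2 cannot.

species 1 excludes species 2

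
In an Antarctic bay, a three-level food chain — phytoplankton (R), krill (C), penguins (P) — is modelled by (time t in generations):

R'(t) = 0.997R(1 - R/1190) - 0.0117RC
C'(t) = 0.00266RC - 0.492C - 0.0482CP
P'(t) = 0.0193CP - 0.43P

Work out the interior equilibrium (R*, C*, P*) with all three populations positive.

R* ≈ 879, C* ≈ 22.3, P* ≈ 38.3

From dP/dt = 0: 0.0193C* = 0.43, so C* = 22.3.
From dR/dt = 0: 0.997(1 - R*/1190) = 0.0117·22.3, giving R* = 1190·(1 - 0.261) = 879.
From dC/dt = 0: 0.00266·879 - 0.492 = 0.0482P*, so P* = 1.85/0.0482 = 38.3.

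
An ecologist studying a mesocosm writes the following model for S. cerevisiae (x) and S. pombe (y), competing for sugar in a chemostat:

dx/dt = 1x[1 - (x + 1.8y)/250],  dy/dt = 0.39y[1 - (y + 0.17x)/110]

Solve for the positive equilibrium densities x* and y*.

Setting both brackets to zero gives the nullclines x + 1.8y = 250 and 0.17x + y = 110.
Substituting y = 110 - 0.17x into the first: x(1 - 1.8·0.17) = 250 - 1.8·110.
So x* = 52/0.694 = 74.9, and then y* = 110 - 0.17·74.9 = 97.3.

x* ≈ 74.9, y* ≈ 97.3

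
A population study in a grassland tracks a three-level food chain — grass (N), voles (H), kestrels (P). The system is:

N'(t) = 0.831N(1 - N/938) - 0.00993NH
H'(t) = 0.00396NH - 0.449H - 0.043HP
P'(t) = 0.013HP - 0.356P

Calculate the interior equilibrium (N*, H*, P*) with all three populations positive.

From dP/dt = 0: 0.013H* = 0.356, so H* = 27.4.
From dN/dt = 0: 0.831(1 - N*/938) = 0.00993·27.4, giving N* = 938·(1 - 0.327) = 631.
From dH/dt = 0: 0.00396·631 - 0.449 = 0.043P*, so P* = 2.05/0.043 = 47.7.

N* ≈ 631, H* ≈ 27.4, P* ≈ 47.7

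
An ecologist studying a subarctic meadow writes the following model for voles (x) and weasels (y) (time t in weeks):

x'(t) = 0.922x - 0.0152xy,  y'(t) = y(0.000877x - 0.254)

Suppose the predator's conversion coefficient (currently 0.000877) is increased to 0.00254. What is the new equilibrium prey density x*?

x* ≈ 100

At the interior fixed point, setting dy/dt = 0 with y > 0 fixes x* = (predator death rate)/(xy coefficient) — independent of the other coefficients.
With the change, x* = 0.254/0.00254 = 100; it falls from 290.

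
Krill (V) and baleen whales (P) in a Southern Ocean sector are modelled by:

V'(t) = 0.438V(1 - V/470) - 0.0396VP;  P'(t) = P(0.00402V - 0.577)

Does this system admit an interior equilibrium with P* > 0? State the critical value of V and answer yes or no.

The predator equation gives dP/dt > 0 only when V > 0.577/0.00402 = 144.
Without the predator, V → K = 470. Since 470 > 144, the predator can invade and persist.

Threshold V = 144; K > 144, so yes, the predator persists.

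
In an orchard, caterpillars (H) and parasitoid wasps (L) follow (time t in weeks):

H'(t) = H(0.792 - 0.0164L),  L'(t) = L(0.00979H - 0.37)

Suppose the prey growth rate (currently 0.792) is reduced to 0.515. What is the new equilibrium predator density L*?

L* ≈ 31.4

At the interior fixed point, setting dH/dt = 0 with H > 0 fixes L* = (prey growth rate)/(HL coefficient) — independent of the other coefficients.
With the change, L* = 0.515/0.0164 = 31.4; it falls from 48.3.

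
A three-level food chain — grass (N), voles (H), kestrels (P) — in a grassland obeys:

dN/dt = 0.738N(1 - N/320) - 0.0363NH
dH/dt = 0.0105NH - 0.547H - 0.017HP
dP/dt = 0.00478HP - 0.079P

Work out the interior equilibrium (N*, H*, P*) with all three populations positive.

From dP/dt = 0: 0.00478H* = 0.079, so H* = 16.5.
From dN/dt = 0: 0.738(1 - N*/320) = 0.0363·16.5, giving N* = 320·(1 - 0.813) = 59.9.
From dH/dt = 0: 0.0105·59.9 - 0.547 = 0.017P*, so P* = 0.0816/0.017 = 4.8.

N* ≈ 59.9, H* ≈ 16.5, P* ≈ 4.8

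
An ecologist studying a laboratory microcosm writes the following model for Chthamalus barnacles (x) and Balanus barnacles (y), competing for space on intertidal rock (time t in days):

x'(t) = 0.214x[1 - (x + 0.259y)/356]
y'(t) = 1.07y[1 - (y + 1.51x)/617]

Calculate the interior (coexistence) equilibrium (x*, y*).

x* ≈ 322, y* ≈ 130

Setting both brackets to zero gives the nullclines x + 0.259y = 356 and 1.51x + y = 617.
Substituting y = 617 - 1.51x into the first: x(1 - 0.259·1.51) = 356 - 0.259·617.
So x* = 196/0.609 = 322, and then y* = 617 - 1.51·322 = 130.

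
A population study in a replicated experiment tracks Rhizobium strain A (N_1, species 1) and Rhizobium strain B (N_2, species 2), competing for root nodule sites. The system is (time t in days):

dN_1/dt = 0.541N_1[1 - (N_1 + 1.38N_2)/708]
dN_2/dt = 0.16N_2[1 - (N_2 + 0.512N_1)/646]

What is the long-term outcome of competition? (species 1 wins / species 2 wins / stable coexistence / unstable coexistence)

Compare the nullcline intercepts: K1/α12 = 708/1.38 = 513 < K2 = 646; K2/α21 = 646/0.512 = 1260 > K1 = 708.
Since the inequalities point opposite ways, species 2 can invade but species 1 cannot.

species 2 excludes species 1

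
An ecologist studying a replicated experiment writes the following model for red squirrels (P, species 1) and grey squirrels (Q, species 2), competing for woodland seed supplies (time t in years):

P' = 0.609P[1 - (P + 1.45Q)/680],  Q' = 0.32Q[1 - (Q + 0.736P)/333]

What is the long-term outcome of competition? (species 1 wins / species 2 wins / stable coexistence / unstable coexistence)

species 1 excludes species 2

Compare the nullcline intercepts: K1/α12 = 680/1.45 = 469 > K2 = 333; K2/α21 = 333/0.736 = 452 < K1 = 680.
Since the inequalities point opposite ways, species 1 can invade but species 2 cannot.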